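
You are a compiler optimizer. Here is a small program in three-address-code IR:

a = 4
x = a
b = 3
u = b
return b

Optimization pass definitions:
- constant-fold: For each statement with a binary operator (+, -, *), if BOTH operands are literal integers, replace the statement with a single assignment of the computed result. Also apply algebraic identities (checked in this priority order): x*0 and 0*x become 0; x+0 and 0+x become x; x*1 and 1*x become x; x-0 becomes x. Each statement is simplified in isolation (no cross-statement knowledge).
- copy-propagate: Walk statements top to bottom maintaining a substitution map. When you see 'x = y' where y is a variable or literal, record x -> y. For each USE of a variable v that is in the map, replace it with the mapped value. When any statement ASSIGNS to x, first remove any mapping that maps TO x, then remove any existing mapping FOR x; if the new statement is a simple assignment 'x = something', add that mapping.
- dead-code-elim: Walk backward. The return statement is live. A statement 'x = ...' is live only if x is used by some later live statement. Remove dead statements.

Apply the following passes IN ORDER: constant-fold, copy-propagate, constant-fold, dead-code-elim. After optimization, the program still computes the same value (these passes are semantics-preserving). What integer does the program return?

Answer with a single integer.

Initial IR:
  a = 4
  x = a
  b = 3
  u = b
  return b
After constant-fold (5 stmts):
  a = 4
  x = a
  b = 3
  u = b
  return b
After copy-propagate (5 stmts):
  a = 4
  x = 4
  b = 3
  u = 3
  return 3
After constant-fold (5 stmts):
  a = 4
  x = 4
  b = 3
  u = 3
  return 3
After dead-code-elim (1 stmts):
  return 3
Evaluate:
  a = 4  =>  a = 4
  x = a  =>  x = 4
  b = 3  =>  b = 3
  u = b  =>  u = 3
  return b = 3

Answer: 3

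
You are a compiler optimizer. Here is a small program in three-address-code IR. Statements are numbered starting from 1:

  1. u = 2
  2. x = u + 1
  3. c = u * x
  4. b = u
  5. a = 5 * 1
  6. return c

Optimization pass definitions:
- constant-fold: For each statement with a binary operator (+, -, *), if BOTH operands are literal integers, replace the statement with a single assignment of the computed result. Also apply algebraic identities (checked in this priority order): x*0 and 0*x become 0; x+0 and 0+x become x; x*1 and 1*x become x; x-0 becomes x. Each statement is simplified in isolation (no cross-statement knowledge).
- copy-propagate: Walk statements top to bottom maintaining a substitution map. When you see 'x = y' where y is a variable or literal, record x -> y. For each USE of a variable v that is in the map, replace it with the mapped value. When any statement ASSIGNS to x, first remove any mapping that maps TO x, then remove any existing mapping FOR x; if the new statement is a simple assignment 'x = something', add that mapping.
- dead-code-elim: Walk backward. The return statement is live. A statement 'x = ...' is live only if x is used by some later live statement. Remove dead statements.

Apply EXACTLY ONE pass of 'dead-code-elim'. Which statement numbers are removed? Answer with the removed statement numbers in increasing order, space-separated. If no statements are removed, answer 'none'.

Backward liveness scan:
Stmt 1 'u = 2': KEEP (u is live); live-in = []
Stmt 2 'x = u + 1': KEEP (x is live); live-in = ['u']
Stmt 3 'c = u * x': KEEP (c is live); live-in = ['u', 'x']
Stmt 4 'b = u': DEAD (b not in live set ['c'])
Stmt 5 'a = 5 * 1': DEAD (a not in live set ['c'])
Stmt 6 'return c': KEEP (return); live-in = ['c']
Removed statement numbers: [4, 5]
Surviving IR:
  u = 2
  x = u + 1
  c = u * x
  return c

Answer: 4 5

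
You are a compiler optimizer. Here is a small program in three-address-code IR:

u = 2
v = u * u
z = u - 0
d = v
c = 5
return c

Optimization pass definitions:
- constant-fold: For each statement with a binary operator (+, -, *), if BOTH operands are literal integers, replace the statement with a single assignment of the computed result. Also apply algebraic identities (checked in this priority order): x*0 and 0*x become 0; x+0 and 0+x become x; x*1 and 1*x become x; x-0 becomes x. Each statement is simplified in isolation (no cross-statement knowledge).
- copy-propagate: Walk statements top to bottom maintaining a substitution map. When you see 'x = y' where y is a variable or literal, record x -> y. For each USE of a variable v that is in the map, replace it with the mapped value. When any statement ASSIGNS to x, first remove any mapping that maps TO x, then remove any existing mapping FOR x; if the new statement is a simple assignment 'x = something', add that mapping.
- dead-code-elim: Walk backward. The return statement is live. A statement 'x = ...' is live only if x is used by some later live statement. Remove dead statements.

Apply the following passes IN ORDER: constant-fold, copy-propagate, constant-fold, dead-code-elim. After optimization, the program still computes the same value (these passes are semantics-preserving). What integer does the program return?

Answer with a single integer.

Initial IR:
  u = 2
  v = u * u
  z = u - 0
  d = v
  c = 5
  return c
After constant-fold (6 stmts):
  u = 2
  v = u * u
  z = u
  d = v
  c = 5
  return c
After copy-propagate (6 stmts):
  u = 2
  v = 2 * 2
  z = 2
  d = v
  c = 5
  return 5
After constant-fold (6 stmts):
  u = 2
  v = 4
  z = 2
  d = v
  c = 5
  return 5
After dead-code-elim (1 stmts):
  return 5
Evaluate:
  u = 2  =>  u = 2
  v = u * u  =>  v = 4
  z = u - 0  =>  z = 2
  d = v  =>  d = 4
  c = 5  =>  c = 5
  return c = 5

Answer: 5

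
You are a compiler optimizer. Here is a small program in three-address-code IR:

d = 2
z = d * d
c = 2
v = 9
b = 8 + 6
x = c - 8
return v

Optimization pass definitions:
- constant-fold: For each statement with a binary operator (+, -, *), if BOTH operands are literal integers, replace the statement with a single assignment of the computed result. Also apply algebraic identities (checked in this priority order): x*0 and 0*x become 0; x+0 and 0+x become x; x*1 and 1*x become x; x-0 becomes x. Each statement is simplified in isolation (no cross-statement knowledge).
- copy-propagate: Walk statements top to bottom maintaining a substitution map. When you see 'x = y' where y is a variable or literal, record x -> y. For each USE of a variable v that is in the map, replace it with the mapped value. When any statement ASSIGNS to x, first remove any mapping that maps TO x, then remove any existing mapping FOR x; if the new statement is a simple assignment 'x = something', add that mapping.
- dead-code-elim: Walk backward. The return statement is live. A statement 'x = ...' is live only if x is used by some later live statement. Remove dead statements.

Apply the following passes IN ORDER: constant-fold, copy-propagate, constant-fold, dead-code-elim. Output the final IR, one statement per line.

Initial IR:
  d = 2
  z = d * d
  c = 2
  v = 9
  b = 8 + 6
  x = c - 8
  return v
After constant-fold (7 stmts):
  d = 2
  z = d * d
  c = 2
  v = 9
  b = 14
  x = c - 8
  return v
After copy-propagate (7 stmts):
  d = 2
  z = 2 * 2
  c = 2
  v = 9
  b = 14
  x = 2 - 8
  return 9
After constant-fold (7 stmts):
  d = 2
  z = 4
  c = 2
  v = 9
  b = 14
  x = -6
  return 9
After dead-code-elim (1 stmts):
  return 9

Answer: return 9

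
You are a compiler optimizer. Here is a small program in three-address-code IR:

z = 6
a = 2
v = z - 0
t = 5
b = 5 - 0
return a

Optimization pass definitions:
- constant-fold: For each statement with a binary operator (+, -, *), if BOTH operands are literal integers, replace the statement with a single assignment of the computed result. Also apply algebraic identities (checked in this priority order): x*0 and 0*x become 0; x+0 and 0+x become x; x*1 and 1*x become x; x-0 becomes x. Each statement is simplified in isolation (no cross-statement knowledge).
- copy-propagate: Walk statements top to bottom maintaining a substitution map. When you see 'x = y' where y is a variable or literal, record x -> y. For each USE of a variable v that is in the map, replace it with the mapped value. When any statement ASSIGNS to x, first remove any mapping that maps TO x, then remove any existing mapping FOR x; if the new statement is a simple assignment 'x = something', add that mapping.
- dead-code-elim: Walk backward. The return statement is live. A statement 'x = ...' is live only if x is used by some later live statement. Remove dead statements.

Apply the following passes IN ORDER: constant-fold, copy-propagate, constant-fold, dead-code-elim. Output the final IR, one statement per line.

Initial IR:
  z = 6
  a = 2
  v = z - 0
  t = 5
  b = 5 - 0
  return a
After constant-fold (6 stmts):
  z = 6
  a = 2
  v = z
  t = 5
  b = 5
  return a
After copy-propagate (6 stmts):
  z = 6
  a = 2
  v = 6
  t = 5
  b = 5
  return 2
After constant-fold (6 stmts):
  z = 6
  a = 2
  v = 6
  t = 5
  b = 5
  return 2
After dead-code-elim (1 stmts):
  return 2

Answer: return 2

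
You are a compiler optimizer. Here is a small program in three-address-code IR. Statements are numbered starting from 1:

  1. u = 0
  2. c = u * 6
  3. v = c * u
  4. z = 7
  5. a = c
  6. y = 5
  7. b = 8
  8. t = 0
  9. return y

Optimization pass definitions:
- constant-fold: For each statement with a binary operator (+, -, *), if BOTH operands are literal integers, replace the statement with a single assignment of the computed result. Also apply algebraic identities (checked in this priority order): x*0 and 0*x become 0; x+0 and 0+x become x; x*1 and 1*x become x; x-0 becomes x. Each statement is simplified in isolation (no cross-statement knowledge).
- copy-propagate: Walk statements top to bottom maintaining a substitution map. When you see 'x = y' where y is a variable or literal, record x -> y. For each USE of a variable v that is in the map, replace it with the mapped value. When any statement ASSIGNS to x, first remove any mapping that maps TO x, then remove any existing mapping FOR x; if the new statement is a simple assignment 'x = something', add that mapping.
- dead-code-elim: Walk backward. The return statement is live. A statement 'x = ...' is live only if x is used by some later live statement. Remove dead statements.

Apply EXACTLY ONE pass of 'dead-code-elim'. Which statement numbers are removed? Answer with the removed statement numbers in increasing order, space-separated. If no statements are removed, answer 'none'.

Backward liveness scan:
Stmt 1 'u = 0': DEAD (u not in live set [])
Stmt 2 'c = u * 6': DEAD (c not in live set [])
Stmt 3 'v = c * u': DEAD (v not in live set [])
Stmt 4 'z = 7': DEAD (z not in live set [])
Stmt 5 'a = c': DEAD (a not in live set [])
Stmt 6 'y = 5': KEEP (y is live); live-in = []
Stmt 7 'b = 8': DEAD (b not in live set ['y'])
Stmt 8 't = 0': DEAD (t not in live set ['y'])
Stmt 9 'return y': KEEP (return); live-in = ['y']
Removed statement numbers: [1, 2, 3, 4, 5, 7, 8]
Surviving IR:
  y = 5
  return y

Answer: 1 2 3 4 5 7 8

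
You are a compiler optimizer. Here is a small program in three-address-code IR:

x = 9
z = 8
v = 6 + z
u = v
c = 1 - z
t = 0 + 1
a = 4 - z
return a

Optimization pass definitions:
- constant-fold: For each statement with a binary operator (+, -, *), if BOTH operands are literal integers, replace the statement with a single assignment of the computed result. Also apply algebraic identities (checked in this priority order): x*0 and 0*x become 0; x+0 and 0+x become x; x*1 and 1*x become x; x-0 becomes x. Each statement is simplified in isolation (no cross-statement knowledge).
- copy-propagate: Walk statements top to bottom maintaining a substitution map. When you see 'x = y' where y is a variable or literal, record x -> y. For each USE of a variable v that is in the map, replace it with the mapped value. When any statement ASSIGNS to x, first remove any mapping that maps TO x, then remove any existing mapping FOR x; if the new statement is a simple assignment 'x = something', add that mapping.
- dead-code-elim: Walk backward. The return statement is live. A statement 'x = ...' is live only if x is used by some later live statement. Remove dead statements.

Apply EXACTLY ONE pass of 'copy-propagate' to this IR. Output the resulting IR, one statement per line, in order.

Applying copy-propagate statement-by-statement:
  [1] x = 9  (unchanged)
  [2] z = 8  (unchanged)
  [3] v = 6 + z  -> v = 6 + 8
  [4] u = v  (unchanged)
  [5] c = 1 - z  -> c = 1 - 8
  [6] t = 0 + 1  (unchanged)
  [7] a = 4 - z  -> a = 4 - 8
  [8] return a  (unchanged)
Result (8 stmts):
  x = 9
  z = 8
  v = 6 + 8
  u = v
  c = 1 - 8
  t = 0 + 1
  a = 4 - 8
  return a

Answer: x = 9
z = 8
v = 6 + 8
u = v
c = 1 - 8
t = 0 + 1
a = 4 - 8
return a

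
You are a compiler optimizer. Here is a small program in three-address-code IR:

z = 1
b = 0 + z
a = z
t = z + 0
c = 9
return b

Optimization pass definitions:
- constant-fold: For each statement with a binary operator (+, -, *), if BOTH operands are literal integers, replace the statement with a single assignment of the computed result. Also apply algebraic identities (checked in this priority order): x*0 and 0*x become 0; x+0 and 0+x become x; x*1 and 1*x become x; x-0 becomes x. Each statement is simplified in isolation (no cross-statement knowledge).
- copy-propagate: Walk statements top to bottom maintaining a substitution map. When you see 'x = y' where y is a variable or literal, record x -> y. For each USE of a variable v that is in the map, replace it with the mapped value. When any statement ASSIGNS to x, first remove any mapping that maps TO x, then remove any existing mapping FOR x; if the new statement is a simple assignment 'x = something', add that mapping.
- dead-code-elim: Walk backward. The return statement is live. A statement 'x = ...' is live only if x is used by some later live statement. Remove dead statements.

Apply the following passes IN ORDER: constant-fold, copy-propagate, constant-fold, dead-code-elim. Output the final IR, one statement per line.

Initial IR:
  z = 1
  b = 0 + z
  a = z
  t = z + 0
  c = 9
  return b
After constant-fold (6 stmts):
  z = 1
  b = z
  a = z
  t = z
  c = 9
  return b
After copy-propagate (6 stmts):
  z = 1
  b = 1
  a = 1
  t = 1
  c = 9
  return 1
After constant-fold (6 stmts):
  z = 1
  b = 1
  a = 1
  t = 1
  c = 9
  return 1
After dead-code-elim (1 stmts):
  return 1

Answer: return 1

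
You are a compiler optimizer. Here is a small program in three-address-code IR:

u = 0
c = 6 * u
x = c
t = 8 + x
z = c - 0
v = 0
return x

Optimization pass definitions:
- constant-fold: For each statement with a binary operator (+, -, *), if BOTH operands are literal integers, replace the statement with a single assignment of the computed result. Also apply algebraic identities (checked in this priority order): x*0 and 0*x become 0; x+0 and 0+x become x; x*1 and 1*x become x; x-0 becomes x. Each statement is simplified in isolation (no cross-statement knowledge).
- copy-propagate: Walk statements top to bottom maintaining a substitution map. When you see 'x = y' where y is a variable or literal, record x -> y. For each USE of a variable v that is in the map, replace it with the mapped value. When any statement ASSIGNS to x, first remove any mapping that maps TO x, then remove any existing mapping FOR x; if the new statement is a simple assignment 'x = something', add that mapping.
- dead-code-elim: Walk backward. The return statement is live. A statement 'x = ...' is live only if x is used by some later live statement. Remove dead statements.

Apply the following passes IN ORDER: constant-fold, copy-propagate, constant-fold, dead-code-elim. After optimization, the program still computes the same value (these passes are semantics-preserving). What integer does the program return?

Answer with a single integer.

Initial IR:
  u = 0
  c = 6 * u
  x = c
  t = 8 + x
  z = c - 0
  v = 0
  return x
After constant-fold (7 stmts):
  u = 0
  c = 6 * u
  x = c
  t = 8 + x
  z = c
  v = 0
  return x
After copy-propagate (7 stmts):
  u = 0
  c = 6 * 0
  x = c
  t = 8 + c
  z = c
  v = 0
  return c
After constant-fold (7 stmts):
  u = 0
  c = 0
  x = c
  t = 8 + c
  z = c
  v = 0
  return c
After dead-code-elim (2 stmts):
  c = 0
  return c
Evaluate:
  u = 0  =>  u = 0
  c = 6 * u  =>  c = 0
  x = c  =>  x = 0
  t = 8 + x  =>  t = 8
  z = c - 0  =>  z = 0
  v = 0  =>  v = 0
  return x = 0

Answer: 0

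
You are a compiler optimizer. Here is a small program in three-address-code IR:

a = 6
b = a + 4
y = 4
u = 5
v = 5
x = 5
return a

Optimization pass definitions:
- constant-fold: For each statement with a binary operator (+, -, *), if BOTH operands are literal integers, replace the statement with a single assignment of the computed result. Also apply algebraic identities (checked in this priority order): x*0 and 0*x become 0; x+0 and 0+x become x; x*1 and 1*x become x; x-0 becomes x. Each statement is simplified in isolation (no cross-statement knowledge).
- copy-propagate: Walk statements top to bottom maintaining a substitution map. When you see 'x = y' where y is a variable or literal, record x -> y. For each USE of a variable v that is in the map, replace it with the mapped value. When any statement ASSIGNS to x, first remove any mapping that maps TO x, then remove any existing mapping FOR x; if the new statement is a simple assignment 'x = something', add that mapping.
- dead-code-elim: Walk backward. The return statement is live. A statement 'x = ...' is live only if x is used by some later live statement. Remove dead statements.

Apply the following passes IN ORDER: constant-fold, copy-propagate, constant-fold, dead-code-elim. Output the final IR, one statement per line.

Initial IR:
  a = 6
  b = a + 4
  y = 4
  u = 5
  v = 5
  x = 5
  return a
After constant-fold (7 stmts):
  a = 6
  b = a + 4
  y = 4
  u = 5
  v = 5
  x = 5
  return a
After copy-propagate (7 stmts):
  a = 6
  b = 6 + 4
  y = 4
  u = 5
  v = 5
  x = 5
  return 6
After constant-fold (7 stmts):
  a = 6
  b = 10
  y = 4
  u = 5
  v = 5
  x = 5
  return 6
After dead-code-elim (1 stmts):
  return 6

Answer: return 6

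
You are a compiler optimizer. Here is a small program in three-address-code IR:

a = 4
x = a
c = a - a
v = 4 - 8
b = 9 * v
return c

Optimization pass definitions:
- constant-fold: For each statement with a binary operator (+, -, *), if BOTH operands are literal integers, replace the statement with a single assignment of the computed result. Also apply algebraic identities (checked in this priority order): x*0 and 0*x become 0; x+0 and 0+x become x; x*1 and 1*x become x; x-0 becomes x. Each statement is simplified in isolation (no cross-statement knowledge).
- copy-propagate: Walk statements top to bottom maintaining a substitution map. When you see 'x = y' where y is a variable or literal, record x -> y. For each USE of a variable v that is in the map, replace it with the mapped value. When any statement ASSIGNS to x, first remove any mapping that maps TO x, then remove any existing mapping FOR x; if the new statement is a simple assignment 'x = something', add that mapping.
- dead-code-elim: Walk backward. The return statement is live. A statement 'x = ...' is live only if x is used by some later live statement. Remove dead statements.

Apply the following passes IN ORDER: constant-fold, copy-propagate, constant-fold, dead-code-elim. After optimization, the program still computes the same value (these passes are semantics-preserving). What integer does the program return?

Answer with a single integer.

Answer: 0

Derivation:
Initial IR:
  a = 4
  x = a
  c = a - a
  v = 4 - 8
  b = 9 * v
  return c
After constant-fold (6 stmts):
  a = 4
  x = a
  c = a - a
  v = -4
  b = 9 * v
  return c
After copy-propagate (6 stmts):
  a = 4
  x = 4
  c = 4 - 4
  v = -4
  b = 9 * -4
  return c
After constant-fold (6 stmts):
  a = 4
  x = 4
  c = 0
  v = -4
  b = -36
  return c
After dead-code-elim (2 stmts):
  c = 0
  return c
Evaluate:
  a = 4  =>  a = 4
  x = a  =>  x = 4
  c = a - a  =>  c = 0
  v = 4 - 8  =>  v = -4
  b = 9 * v  =>  b = -36
  return c = 0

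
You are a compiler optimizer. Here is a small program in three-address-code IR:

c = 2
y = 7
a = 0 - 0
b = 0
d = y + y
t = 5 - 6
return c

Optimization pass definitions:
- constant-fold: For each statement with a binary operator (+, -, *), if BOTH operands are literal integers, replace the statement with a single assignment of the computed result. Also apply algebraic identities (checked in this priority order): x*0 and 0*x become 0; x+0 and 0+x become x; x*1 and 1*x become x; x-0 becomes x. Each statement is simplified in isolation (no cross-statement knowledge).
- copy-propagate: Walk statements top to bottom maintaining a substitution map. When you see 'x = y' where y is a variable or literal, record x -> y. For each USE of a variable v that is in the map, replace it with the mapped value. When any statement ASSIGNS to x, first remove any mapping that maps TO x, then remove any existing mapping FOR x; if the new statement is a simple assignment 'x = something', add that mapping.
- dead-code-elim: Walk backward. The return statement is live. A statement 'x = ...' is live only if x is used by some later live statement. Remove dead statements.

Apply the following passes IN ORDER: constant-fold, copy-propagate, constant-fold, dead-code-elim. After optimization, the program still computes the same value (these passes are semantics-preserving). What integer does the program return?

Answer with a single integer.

Initial IR:
  c = 2
  y = 7
  a = 0 - 0
  b = 0
  d = y + y
  t = 5 - 6
  return c
After constant-fold (7 stmts):
  c = 2
  y = 7
  a = 0
  b = 0
  d = y + y
  t = -1
  return c
After copy-propagate (7 stmts):
  c = 2
  y = 7
  a = 0
  b = 0
  d = 7 + 7
  t = -1
  return 2
After constant-fold (7 stmts):
  c = 2
  y = 7
  a = 0
  b = 0
  d = 14
  t = -1
  return 2
After dead-code-elim (1 stmts):
  return 2
Evaluate:
  c = 2  =>  c = 2
  y = 7  =>  y = 7
  a = 0 - 0  =>  a = 0
  b = 0  =>  b = 0
  d = y + y  =>  d = 14
  t = 5 - 6  =>  t = -1
  return c = 2

Answer: 2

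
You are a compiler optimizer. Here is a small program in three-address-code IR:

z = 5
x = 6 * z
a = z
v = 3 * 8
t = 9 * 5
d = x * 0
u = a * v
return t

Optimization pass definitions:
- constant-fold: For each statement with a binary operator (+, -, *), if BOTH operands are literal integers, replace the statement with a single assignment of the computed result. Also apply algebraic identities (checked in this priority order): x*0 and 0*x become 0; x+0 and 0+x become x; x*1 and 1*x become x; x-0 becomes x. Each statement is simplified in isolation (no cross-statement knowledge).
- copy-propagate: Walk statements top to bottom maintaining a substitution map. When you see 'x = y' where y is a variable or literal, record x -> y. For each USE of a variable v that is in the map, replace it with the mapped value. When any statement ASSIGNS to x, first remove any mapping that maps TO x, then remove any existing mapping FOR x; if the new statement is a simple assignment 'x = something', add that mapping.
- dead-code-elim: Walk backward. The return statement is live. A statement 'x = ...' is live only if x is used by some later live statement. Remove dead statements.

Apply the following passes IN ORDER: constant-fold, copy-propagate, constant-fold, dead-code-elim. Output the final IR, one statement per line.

Initial IR:
  z = 5
  x = 6 * z
  a = z
  v = 3 * 8
  t = 9 * 5
  d = x * 0
  u = a * v
  return t
After constant-fold (8 stmts):
  z = 5
  x = 6 * z
  a = z
  v = 24
  t = 45
  d = 0
  u = a * v
  return t
After copy-propagate (8 stmts):
  z = 5
  x = 6 * 5
  a = 5
  v = 24
  t = 45
  d = 0
  u = 5 * 24
  return 45
After constant-fold (8 stmts):
  z = 5
  x = 30
  a = 5
  v = 24
  t = 45
  d = 0
  u = 120
  return 45
After dead-code-elim (1 stmts):
  return 45

Answer: return 45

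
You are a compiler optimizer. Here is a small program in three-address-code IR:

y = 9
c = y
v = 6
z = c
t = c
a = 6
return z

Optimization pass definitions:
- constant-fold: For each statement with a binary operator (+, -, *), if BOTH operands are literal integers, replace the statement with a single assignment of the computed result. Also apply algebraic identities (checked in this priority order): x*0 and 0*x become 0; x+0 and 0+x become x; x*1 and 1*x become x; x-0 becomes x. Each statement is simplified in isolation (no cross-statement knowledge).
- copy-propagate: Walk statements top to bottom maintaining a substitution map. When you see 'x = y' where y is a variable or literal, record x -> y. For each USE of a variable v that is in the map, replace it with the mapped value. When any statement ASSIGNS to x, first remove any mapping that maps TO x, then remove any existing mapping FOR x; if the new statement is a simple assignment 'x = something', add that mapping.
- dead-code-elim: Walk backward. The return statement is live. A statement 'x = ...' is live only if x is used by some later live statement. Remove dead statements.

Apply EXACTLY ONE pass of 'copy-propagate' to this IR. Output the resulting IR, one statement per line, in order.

Applying copy-propagate statement-by-statement:
  [1] y = 9  (unchanged)
  [2] c = y  -> c = 9
  [3] v = 6  (unchanged)
  [4] z = c  -> z = 9
  [5] t = c  -> t = 9
  [6] a = 6  (unchanged)
  [7] return z  -> return 9
Result (7 stmts):
  y = 9
  c = 9
  v = 6
  z = 9
  t = 9
  a = 6
  return 9

Answer: y = 9
c = 9
v = 6
z = 9
t = 9
a = 6
return 9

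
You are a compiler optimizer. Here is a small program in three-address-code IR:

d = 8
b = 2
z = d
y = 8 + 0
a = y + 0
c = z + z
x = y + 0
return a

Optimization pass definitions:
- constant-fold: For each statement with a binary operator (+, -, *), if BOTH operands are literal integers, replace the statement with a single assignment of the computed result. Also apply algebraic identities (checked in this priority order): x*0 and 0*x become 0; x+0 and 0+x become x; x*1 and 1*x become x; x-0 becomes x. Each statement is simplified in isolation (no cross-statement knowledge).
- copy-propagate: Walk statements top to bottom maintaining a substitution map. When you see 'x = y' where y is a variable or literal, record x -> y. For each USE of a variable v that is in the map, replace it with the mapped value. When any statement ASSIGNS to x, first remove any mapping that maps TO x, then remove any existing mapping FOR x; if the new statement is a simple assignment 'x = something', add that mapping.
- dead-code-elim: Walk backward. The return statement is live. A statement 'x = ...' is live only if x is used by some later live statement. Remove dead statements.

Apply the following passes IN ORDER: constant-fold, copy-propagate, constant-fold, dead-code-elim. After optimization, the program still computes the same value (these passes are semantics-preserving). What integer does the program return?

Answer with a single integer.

Initial IR:
  d = 8
  b = 2
  z = d
  y = 8 + 0
  a = y + 0
  c = z + z
  x = y + 0
  return a
After constant-fold (8 stmts):
  d = 8
  b = 2
  z = d
  y = 8
  a = y
  c = z + z
  x = y
  return a
After copy-propagate (8 stmts):
  d = 8
  b = 2
  z = 8
  y = 8
  a = 8
  c = 8 + 8
  x = 8
  return 8
After constant-fold (8 stmts):
  d = 8
  b = 2
  z = 8
  y = 8
  a = 8
  c = 16
  x = 8
  return 8
After dead-code-elim (1 stmts):
  return 8
Evaluate:
  d = 8  =>  d = 8
  b = 2  =>  b = 2
  z = d  =>  z = 8
  y = 8 + 0  =>  y = 8
  a = y + 0  =>  a = 8
  c = z + z  =>  c = 16
  x = y + 0  =>  x = 8
  return a = 8

Answer: 8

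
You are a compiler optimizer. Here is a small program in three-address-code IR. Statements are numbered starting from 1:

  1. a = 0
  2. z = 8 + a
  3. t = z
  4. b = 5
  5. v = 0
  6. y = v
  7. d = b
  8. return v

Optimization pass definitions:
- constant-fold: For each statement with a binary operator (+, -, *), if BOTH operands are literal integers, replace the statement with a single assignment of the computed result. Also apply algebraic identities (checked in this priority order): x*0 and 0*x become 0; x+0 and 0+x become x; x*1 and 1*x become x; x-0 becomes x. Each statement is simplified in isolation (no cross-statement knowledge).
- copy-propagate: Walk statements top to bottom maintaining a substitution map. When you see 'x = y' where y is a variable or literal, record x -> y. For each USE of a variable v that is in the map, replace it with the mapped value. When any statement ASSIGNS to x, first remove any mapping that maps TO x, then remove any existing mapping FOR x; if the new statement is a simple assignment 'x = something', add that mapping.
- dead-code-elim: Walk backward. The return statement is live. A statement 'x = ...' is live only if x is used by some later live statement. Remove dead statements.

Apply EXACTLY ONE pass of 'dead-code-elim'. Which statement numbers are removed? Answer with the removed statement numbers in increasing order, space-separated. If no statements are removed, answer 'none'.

Answer: 1 2 3 4 6 7

Derivation:
Backward liveness scan:
Stmt 1 'a = 0': DEAD (a not in live set [])
Stmt 2 'z = 8 + a': DEAD (z not in live set [])
Stmt 3 't = z': DEAD (t not in live set [])
Stmt 4 'b = 5': DEAD (b not in live set [])
Stmt 5 'v = 0': KEEP (v is live); live-in = []
Stmt 6 'y = v': DEAD (y not in live set ['v'])
Stmt 7 'd = b': DEAD (d not in live set ['v'])
Stmt 8 'return v': KEEP (return); live-in = ['v']
Removed statement numbers: [1, 2, 3, 4, 6, 7]
Surviving IR:
  v = 0
  return v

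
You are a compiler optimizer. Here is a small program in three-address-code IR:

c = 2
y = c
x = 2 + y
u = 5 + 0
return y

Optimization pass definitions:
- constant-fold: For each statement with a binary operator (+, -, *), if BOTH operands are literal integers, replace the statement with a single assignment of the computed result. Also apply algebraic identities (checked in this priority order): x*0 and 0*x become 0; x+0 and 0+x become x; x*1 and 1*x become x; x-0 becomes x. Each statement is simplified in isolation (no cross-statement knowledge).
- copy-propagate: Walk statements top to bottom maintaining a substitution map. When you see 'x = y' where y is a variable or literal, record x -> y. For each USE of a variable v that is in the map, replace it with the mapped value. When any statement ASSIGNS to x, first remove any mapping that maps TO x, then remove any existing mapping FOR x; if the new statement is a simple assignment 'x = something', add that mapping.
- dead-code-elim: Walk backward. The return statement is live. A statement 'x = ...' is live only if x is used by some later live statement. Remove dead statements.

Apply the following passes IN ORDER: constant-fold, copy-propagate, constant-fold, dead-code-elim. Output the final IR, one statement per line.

Answer: return 2

Derivation:
Initial IR:
  c = 2
  y = c
  x = 2 + y
  u = 5 + 0
  return y
After constant-fold (5 stmts):
  c = 2
  y = c
  x = 2 + y
  u = 5
  return y
After copy-propagate (5 stmts):
  c = 2
  y = 2
  x = 2 + 2
  u = 5
  return 2
After constant-fold (5 stmts):
  c = 2
  y = 2
  x = 4
  u = 5
  return 2
After dead-code-elim (1 stmts):
  return 2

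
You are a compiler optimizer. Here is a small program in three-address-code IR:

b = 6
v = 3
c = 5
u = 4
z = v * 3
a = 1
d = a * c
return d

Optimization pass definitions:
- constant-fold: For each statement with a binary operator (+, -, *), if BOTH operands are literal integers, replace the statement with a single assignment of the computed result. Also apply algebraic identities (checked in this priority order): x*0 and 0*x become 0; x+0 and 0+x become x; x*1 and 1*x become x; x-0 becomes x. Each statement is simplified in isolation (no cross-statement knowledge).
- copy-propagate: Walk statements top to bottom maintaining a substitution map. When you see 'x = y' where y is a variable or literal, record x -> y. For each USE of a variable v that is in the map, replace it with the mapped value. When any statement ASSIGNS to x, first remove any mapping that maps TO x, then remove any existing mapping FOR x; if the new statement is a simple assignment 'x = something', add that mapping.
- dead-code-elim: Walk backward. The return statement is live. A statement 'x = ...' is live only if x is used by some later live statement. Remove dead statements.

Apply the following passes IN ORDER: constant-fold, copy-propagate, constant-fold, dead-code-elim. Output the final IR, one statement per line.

Answer: d = 5
return d

Derivation:
Initial IR:
  b = 6
  v = 3
  c = 5
  u = 4
  z = v * 3
  a = 1
  d = a * c
  return d
After constant-fold (8 stmts):
  b = 6
  v = 3
  c = 5
  u = 4
  z = v * 3
  a = 1
  d = a * c
  return d
After copy-propagate (8 stmts):
  b = 6
  v = 3
  c = 5
  u = 4
  z = 3 * 3
  a = 1
  d = 1 * 5
  return d
After constant-fold (8 stmts):
  b = 6
  v = 3
  c = 5
  u = 4
  z = 9
  a = 1
  d = 5
  return d
After dead-code-elim (2 stmts):
  d = 5
  return d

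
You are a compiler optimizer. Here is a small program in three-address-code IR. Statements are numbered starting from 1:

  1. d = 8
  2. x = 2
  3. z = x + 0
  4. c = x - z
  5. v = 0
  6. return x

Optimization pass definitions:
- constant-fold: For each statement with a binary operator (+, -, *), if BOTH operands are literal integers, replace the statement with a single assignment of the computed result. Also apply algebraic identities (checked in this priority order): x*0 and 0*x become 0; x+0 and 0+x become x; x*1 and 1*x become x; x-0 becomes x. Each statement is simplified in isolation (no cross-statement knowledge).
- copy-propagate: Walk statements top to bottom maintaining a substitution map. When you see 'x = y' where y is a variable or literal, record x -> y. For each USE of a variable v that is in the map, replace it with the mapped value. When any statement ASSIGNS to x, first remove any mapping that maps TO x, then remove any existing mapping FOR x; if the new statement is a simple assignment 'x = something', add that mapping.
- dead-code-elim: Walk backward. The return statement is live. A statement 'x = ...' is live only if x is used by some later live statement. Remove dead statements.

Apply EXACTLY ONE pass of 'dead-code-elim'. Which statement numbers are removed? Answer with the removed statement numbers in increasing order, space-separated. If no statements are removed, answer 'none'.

Answer: 1 3 4 5

Derivation:
Backward liveness scan:
Stmt 1 'd = 8': DEAD (d not in live set [])
Stmt 2 'x = 2': KEEP (x is live); live-in = []
Stmt 3 'z = x + 0': DEAD (z not in live set ['x'])
Stmt 4 'c = x - z': DEAD (c not in live set ['x'])
Stmt 5 'v = 0': DEAD (v not in live set ['x'])
Stmt 6 'return x': KEEP (return); live-in = ['x']
Removed statement numbers: [1, 3, 4, 5]
Surviving IR:
  x = 2
  return x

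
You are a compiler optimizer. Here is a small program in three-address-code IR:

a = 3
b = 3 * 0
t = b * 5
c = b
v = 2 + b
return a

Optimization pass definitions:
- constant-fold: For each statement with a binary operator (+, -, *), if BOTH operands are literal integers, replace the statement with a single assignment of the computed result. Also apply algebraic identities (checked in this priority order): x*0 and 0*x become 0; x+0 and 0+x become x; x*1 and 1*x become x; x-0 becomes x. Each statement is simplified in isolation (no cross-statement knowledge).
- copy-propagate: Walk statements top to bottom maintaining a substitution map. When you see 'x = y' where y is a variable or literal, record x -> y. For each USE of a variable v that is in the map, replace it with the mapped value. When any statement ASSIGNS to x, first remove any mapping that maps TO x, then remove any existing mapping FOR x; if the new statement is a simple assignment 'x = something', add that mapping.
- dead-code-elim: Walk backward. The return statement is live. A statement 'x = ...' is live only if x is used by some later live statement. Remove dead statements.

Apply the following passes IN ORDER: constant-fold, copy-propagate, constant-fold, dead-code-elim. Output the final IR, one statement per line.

Initial IR:
  a = 3
  b = 3 * 0
  t = b * 5
  c = b
  v = 2 + b
  return a
After constant-fold (6 stmts):
  a = 3
  b = 0
  t = b * 5
  c = b
  v = 2 + b
  return a
After copy-propagate (6 stmts):
  a = 3
  b = 0
  t = 0 * 5
  c = 0
  v = 2 + 0
  return 3
After constant-fold (6 stmts):
  a = 3
  b = 0
  t = 0
  c = 0
  v = 2
  return 3
After dead-code-elim (1 stmts):
  return 3

Answer: return 3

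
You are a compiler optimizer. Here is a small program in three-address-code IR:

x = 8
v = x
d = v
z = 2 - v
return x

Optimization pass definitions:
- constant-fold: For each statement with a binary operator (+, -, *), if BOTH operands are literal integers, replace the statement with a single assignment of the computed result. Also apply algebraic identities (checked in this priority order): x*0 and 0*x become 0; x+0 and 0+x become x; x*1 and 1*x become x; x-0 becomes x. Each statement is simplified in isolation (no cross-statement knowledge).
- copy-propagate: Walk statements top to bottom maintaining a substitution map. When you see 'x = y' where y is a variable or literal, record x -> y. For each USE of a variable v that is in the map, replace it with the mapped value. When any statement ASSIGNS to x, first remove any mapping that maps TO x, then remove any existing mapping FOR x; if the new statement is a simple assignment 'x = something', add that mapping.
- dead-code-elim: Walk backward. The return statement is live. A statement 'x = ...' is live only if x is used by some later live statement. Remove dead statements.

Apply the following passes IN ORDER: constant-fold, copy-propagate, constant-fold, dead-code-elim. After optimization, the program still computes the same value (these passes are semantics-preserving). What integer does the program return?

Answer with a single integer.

Answer: 8

Derivation:
Initial IR:
  x = 8
  v = x
  d = v
  z = 2 - v
  return x
After constant-fold (5 stmts):
  x = 8
  v = x
  d = v
  z = 2 - v
  return x
After copy-propagate (5 stmts):
  x = 8
  v = 8
  d = 8
  z = 2 - 8
  return 8
After constant-fold (5 stmts):
  x = 8
  v = 8
  d = 8
  z = -6
  return 8
After dead-code-elim (1 stmts):
  return 8
Evaluate:
  x = 8  =>  x = 8
  v = x  =>  v = 8
  d = v  =>  d = 8
  z = 2 - v  =>  z = -6
  return x = 8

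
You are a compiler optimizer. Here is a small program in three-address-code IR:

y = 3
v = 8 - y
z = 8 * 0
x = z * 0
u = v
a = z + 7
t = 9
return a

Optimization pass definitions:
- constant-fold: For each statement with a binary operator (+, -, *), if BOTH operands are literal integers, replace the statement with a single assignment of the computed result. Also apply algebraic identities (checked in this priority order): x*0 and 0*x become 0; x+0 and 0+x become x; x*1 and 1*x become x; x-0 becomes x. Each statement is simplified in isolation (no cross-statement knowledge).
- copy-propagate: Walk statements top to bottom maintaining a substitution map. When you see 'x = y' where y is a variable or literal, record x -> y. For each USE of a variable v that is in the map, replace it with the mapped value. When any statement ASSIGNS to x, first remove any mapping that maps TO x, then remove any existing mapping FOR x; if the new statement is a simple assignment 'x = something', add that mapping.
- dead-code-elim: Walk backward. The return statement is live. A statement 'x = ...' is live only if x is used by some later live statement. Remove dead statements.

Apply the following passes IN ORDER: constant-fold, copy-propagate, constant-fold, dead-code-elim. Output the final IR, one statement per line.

Initial IR:
  y = 3
  v = 8 - y
  z = 8 * 0
  x = z * 0
  u = v
  a = z + 7
  t = 9
  return a
After constant-fold (8 stmts):
  y = 3
  v = 8 - y
  z = 0
  x = 0
  u = v
  a = z + 7
  t = 9
  return a
After copy-propagate (8 stmts):
  y = 3
  v = 8 - 3
  z = 0
  x = 0
  u = v
  a = 0 + 7
  t = 9
  return a
After constant-fold (8 stmts):
  y = 3
  v = 5
  z = 0
  x = 0
  u = v
  a = 7
  t = 9
  return a
After dead-code-elim (2 stmts):
  a = 7
  return a

Answer: a = 7
return a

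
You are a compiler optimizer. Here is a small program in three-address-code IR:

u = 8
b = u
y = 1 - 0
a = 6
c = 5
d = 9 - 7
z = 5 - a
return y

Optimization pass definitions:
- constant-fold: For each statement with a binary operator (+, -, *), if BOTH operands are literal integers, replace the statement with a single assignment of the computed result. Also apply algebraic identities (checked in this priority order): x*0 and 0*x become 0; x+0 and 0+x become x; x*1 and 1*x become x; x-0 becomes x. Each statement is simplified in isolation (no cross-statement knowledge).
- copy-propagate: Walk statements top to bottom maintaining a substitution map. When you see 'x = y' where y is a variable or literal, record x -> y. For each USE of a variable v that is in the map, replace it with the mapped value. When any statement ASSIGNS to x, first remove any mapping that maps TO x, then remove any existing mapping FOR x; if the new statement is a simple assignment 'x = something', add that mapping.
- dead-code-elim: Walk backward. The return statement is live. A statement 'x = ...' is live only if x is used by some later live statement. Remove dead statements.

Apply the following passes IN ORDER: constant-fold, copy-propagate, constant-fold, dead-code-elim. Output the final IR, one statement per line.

Answer: return 1

Derivation:
Initial IR:
  u = 8
  b = u
  y = 1 - 0
  a = 6
  c = 5
  d = 9 - 7
  z = 5 - a
  return y
After constant-fold (8 stmts):
  u = 8
  b = u
  y = 1
  a = 6
  c = 5
  d = 2
  z = 5 - a
  return y
After copy-propagate (8 stmts):
  u = 8
  b = 8
  y = 1
  a = 6
  c = 5
  d = 2
  z = 5 - 6
  return 1
After constant-fold (8 stmts):
  u = 8
  b = 8
  y = 1
  a = 6
  c = 5
  d = 2
  z = -1
  return 1
After dead-code-elim (1 stmts):
  return 1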